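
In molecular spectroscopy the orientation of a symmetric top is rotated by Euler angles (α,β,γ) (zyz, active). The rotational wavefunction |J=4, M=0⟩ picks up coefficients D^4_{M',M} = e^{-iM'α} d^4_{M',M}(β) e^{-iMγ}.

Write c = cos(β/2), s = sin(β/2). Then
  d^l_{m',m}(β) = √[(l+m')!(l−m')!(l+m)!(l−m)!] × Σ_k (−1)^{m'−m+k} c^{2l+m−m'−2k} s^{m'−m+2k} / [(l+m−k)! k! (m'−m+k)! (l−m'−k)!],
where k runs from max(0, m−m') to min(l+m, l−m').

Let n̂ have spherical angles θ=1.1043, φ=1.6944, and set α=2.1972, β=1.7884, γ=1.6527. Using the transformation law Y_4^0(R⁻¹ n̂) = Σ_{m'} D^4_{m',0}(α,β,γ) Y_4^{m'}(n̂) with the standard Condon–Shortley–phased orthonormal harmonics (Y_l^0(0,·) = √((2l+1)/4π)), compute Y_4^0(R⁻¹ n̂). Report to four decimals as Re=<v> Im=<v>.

Need the full column D^4_{m',0} for m'=−4..4 at α=2.1972, β=1.7884, γ=1.6527.
cos(β/2)=0.626143, sin(β/2)=0.779708
d^4_{-4,0}: single k=4 term ⇒ +0.475304;  D = -0.382378+0.282314i
d^4_{-3,0}: k∈[3..4] ⇒ +0.539793 -0.837038 = -0.297245;  D = -0.283220-0.090228i
d^4_{-2,0}: k∈[2..4] ⇒ +0.347557 -1.437184 +0.835721 = -0.253906;  D = +0.079386+0.241177i
d^4_{-1,0}: k∈[1..4] ⇒ +0.131571 -1.224136 +1.898224 -0.490585 = +0.315074;  D = -0.184708+0.255255i
d^4_{0,0}: k∈[0..4] ⇒ +0.023626 -0.586172 +2.045149 -1.409484 +0.136602 = +0.209722;  D = +0.209722+0.000000i
d^4_{1,0}: k∈[0..3] ⇒ -0.131571 +1.224136 -1.898224 +0.490585 = -0.315074;  D = +0.184708+0.255255i
d^4_{2,0}: k∈[0..2] ⇒ +0.347557 -1.437184 +0.835721 = -0.253906;  D = +0.079386-0.241177i
d^4_{3,0}: k∈[0..1] ⇒ -0.539793 +0.837038 = +0.297245;  D = +0.283220-0.090228i
d^4_{4,0}: single k=0 term ⇒ +0.475304;  D = -0.382378-0.282314i
Y_4^{m'}(θ=1.1043,φ=1.6944) and Σ D·Y over m':
  (-0.3824+0.2823i)·(+0.2479-0.1336i)  (-0.2832-0.0902i)·(+0.1453+0.3738i)  (+0.0794+0.2412i)·(-0.1076+0.0272i)  (-0.1847+0.2553i)·(+0.0371+0.2987i)  (+0.2097+0.0000i)·(-0.1731+0.0000i)  (+0.1847+0.2553i)·(-0.0371+0.2987i)  (+0.0794-0.2412i)·(-0.1076-0.0272i)  (+0.2832-0.0902i)·(-0.1453+0.3738i)  (-0.3824-0.2823i)·(+0.2479+0.1336i)
Y_4^0(R⁻¹ n̂) = -0.361698+0.000000i

Re=-0.3617 Im=0.0000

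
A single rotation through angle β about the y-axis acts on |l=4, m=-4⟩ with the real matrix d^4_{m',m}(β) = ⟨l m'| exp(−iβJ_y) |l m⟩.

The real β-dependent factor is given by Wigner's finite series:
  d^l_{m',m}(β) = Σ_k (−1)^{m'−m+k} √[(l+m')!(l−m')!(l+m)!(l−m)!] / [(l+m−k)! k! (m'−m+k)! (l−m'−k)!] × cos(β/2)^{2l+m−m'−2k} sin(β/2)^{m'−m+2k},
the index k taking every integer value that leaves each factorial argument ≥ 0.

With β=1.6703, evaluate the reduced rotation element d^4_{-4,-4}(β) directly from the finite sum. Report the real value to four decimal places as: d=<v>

d=0.0411

d^4_{-4,-4}(β=1.6703) via Wigner's sum:
With c≡cos(β/2)=0.671066 and s≡sin(β/2)=0.741397, N=[1·40320·1·40320]^{1/2}=40320.000000
The bounds max(0,m−m')=0 and min(l+m,l−m')=0 give 1 term
  k=0: (−1)^0·40320.0000/(40320)·0.6711^8·0.7414^0 = +0.041127
d^4_{-4,-4}(1.6703) = +0.041127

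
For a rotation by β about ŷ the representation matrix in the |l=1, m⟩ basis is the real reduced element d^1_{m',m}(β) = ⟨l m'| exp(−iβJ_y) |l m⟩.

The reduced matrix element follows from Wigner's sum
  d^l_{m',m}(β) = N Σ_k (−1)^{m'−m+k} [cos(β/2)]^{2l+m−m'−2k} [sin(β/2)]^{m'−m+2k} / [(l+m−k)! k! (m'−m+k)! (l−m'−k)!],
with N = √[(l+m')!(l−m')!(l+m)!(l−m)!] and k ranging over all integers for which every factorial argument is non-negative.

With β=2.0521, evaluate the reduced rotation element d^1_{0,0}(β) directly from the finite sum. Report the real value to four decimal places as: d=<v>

d=-0.4629

d^1_{0,0}(β=2.0521) via Wigner's sum:
Half-angle: c=0.518201, s=0.855259. N=√(1·1·1·1)=1.000000
The bounds max(0,m−m')=0 and min(l+m,l−m')=1 give 2 terms
  k=0: (−1)^0·1.0000/(1)·0.5182^2·0.8553^0 = +0.268532
  k=1: (−1)^1·1.0000/(1)·0.5182^0·0.8553^2 = -0.731468
d^1_{0,0}(2.0521) = +0.268532 -0.731468 = -0.462935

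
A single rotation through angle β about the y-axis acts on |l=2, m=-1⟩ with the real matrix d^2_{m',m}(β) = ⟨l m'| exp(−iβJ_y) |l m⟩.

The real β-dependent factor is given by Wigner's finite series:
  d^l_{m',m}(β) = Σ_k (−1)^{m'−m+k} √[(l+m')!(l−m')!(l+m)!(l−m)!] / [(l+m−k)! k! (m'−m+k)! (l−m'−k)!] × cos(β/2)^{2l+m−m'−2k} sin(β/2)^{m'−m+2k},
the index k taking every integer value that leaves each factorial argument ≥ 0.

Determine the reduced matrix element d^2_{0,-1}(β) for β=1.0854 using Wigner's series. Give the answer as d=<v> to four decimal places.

d=-0.5054

d^2_{0,-1}(β=1.0854) via Wigner's sum:
Half-angle: c=0.856317, s=0.516450. N=√(2·2·1·6)=4.898979
The bounds max(0,m−m')=0 and min(l+m,l−m')=1 give 2 terms
  k=0: (−1)^1·4.8990/(2)·0.8563^3·0.5164^1 = -0.794343
  k=1: (−1)^2·4.8990/(2)·0.8563^1·0.5164^3 = +0.288932
d^2_{0,-1}(1.0854) = -0.794343 +0.288932 = -0.505412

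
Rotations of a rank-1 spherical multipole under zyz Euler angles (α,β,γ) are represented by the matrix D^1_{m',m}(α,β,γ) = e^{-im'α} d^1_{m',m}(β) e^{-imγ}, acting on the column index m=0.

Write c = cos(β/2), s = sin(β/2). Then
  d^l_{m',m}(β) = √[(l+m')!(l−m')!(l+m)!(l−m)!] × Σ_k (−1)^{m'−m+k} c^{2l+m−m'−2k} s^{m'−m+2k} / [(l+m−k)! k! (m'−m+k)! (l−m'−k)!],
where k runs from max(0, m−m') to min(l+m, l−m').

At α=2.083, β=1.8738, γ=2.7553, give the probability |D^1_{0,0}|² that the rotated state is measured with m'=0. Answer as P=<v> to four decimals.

P=0.0890

First d^1_{0,0}(β=1.8738), then the phase factors e^{-i(0)α} and e^{-i(0)γ}:
With c≡cos(β/2)=0.592289 and s≡sin(β/2)=0.805726, N=[1·1·1·1]^{1/2}=1.000000
The bounds max(0,m−m')=0 and min(l+m,l−m')=1 give 2 terms
  k=0: (−1)^0·1.0000/(1)·0.5923^2·0.8057^0 = +0.350806
  k=1: (−1)^1·1.0000/(1)·0.5923^0·0.8057^2 = -0.649194
d^1_{0,0}(1.8738) = +0.350806 -0.649194 = -0.298388
|D^1_{0,0}|² = |d^1_{0,0}(β)|² = (-0.298388)² = 0.089036 (the z-rotation phases have unit modulus)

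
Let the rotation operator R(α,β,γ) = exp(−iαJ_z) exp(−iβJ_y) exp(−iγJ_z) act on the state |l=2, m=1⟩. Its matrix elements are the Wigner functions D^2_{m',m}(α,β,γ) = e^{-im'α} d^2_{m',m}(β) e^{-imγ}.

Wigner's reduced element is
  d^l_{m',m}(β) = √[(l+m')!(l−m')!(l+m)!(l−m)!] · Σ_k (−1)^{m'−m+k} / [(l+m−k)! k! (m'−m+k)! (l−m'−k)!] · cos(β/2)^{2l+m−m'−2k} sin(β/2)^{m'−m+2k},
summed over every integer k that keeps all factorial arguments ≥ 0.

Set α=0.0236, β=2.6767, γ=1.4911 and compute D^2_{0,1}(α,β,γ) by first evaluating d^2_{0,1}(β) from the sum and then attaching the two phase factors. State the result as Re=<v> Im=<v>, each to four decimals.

Re=-0.0391 Im=0.4893

Split into d^2_{0,1}(β=2.6767) × two z-phases.
Half-angle: c=0.230359, s=0.973106. N=√(2·2·6·1)=4.898979
Admissible k: 1..2 (factorial args all ≥0)
  k=1: (−1)^0·4.8990/(2)·0.2304^3·0.9731^1 = +0.029137
  k=2: (−1)^1·4.8990/(2)·0.2304^1·0.9731^3 = -0.519949
d^2_{0,1}(2.6767) = +0.029137 -0.519949 = -0.490811
Attach z-rotation phases: D = e^{-i(0)(0.0236)}·(-0.490811)·e^{-i(1)(1.4911)} = -0.039074+0.489253i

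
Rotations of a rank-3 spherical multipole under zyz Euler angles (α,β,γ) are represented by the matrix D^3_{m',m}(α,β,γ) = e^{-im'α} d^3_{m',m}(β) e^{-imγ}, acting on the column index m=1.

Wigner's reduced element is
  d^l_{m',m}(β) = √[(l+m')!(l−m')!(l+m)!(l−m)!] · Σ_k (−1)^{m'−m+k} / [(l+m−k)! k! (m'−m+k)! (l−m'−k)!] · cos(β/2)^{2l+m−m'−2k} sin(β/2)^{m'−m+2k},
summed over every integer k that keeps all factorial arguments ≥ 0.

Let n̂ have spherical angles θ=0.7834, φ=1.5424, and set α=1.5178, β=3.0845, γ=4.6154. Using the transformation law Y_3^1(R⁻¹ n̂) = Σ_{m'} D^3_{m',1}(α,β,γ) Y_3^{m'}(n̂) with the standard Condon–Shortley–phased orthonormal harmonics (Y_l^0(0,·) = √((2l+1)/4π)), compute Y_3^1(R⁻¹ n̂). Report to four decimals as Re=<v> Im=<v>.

Need the full column D^3_{m',1} for m'=−3..3 at α=1.5178, β=3.0845, γ=4.6154.
cos(β/2)=0.028542, sin(β/2)=0.999593
d^3_{-3,1}: single k=4 term ⇒ +0.003150;  D = +0.003144-0.000195i
d^3_{-2,1}: k∈[3..4] ⇒ +0.000147 -0.090075 = -0.089929;  D = +0.000810+0.089925i
d^3_{-1,1}: k∈[2..4] ⇒ +0.000004 -0.006507 +0.997558 = +0.991055;  D = -0.990096-0.043585i
d^3_{0,1}: k∈[1..3] ⇒ +0.000000 -0.000241 +0.098673 = +0.098431;  D = -0.009532+0.097969i
d^3_{1,1}: k∈[0..2] ⇒ +0.000000 -0.000005 +0.004880 = +0.004875;  D = +0.004820+0.000728i
d^3_{2,1}: k∈[0..1] ⇒ -0.000000 +0.000147 = +0.000147;  D = +0.000030-0.000144i
d^3_{3,1}: single k=0 term ⇒ +0.000003;  D = -0.000002-0.000001i
Y_3^{m'}(θ=0.7834,φ=1.5424) and Σ D·Y over m':
  (+0.0031-0.0002i)·(-0.0125+0.1461i)  (+0.0008+0.0899i)·(-0.3600-0.0205i)  (-0.9901-0.0436i)·(+0.0098-0.3442i)  (-0.0095+0.0980i)·(-0.1296+0.0000i)  (+0.0048+0.0007i)·(-0.0098-0.3442i)  (+0.0000-0.0001i)·(-0.3600+0.0205i)  (-0.0000-0.0000i)·(+0.0125+0.1461i)
Y_3^1(R⁻¹ n̂) = -0.021715+0.294166i

Re=-0.0217 Im=0.2942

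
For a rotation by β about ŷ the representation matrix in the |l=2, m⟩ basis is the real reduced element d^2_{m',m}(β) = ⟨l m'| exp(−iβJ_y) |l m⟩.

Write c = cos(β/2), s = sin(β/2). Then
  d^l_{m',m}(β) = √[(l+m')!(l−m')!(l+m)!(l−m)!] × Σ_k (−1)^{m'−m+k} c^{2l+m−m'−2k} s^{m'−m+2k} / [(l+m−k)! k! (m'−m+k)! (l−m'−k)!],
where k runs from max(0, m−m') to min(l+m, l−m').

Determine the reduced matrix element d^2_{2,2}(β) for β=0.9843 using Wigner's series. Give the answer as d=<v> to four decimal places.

d=0.6033

d^2_{2,2}(β=0.9843) via Wigner's sum:
Half-angle: c=0.881319, s=0.472522. N=√(24·1·24·1)=24.000000
k: max(0,(2)−(2))=0 … min(2+(2),2−(2))=0
  k=0: (−1)^0·24.0000/(24)·0.8813^4·0.4725^0 = +0.603299
d^2_{2,2}(0.9843) = +0.603299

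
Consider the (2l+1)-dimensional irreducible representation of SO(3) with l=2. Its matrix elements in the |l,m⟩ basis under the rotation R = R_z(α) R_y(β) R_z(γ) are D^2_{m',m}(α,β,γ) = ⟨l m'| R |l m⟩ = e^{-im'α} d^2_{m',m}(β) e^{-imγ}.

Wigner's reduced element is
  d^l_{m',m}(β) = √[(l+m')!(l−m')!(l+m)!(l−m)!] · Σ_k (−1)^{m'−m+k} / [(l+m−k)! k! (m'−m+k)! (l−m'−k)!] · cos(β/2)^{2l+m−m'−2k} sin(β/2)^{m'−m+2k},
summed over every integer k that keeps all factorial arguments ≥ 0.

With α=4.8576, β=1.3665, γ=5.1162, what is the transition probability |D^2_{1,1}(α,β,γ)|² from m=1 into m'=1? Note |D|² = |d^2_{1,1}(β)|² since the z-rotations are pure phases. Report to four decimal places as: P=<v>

D^2_{1,1}(4.8576,1.3665,5.1162) = e^{-i·1·4.8576}·d^2_{1,1}(1.3665)·e^{-i·1·5.1162}. Compute d first:
c=cos(1.3665/2)=0.775525, s=sin(1.3665/2)=0.631317; N=√[6·1·6·1]=6.000000
k∈{0,1} keeps every argument non-negative
  k=0: (−1)^0·6.0000/(6)·0.7755^4·0.6313^0 = +0.361729
  k=1: (−1)^1·6.0000/(2)·0.7755^2·0.6313^2 = -0.719130
d^2_{1,1}(1.3665) = +0.361729 -0.719130 = -0.357401
|D^2_{1,1}|² = |d^2_{1,1}(β)|² = (-0.357401)² = 0.127736 (the z-rotation phases have unit modulus)

P=0.1277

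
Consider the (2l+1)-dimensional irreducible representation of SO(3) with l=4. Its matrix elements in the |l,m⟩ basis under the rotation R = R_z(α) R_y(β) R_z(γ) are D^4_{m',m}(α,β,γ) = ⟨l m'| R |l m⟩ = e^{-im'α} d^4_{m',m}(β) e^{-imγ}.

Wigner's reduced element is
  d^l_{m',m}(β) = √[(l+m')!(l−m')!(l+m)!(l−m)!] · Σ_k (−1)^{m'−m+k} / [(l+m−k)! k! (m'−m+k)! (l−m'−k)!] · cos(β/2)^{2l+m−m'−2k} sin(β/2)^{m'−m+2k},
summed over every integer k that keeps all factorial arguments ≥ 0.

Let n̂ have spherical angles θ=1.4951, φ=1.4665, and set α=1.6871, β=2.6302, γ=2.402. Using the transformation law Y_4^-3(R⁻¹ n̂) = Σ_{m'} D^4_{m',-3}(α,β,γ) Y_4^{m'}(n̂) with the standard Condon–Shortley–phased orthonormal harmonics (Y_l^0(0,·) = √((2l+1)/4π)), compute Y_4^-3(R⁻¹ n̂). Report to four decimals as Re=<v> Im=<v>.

Need the full column D^4_{m',-3} for m'=−4..4 at α=1.6871, β=2.6302, γ=2.402.
cos(β/2)=0.252919, sin(β/2)=0.967487
d^4_{-4,-3}: single k=1 term ⇒ +0.000181;  D = +0.000033+0.000178i
d^4_{-3,-3}: k∈[0..1] ⇒ +0.000017 -0.001715 = -0.001698;  D = -0.001623+0.000500i
d^4_{-2,-3}: k∈[0..1] ⇒ -0.000240 +0.010520 = +0.010281;  D = -0.004149-0.009406i
d^4_{-1,-3}: k∈[0..1] ⇒ +0.001945 -0.047427 = -0.045482;  D = +0.039204-0.023059i
d^4_{0,-3}: k∈[0..1] ⇒ -0.011089 +0.162269 = +0.151180;  D = +0.091249+0.120536i
d^4_{1,-3}: k∈[0..1] ⇒ +0.047427 -0.416395 = -0.368968;  D = -0.266350+0.255334i
d^4_{2,-3}: k∈[0..1] ⇒ -0.153942 +0.750867 = +0.596925;  D = -0.460297-0.380060i
d^4_{3,-3}: k∈[0..1] ⇒ +0.367226 -0.767649 = -0.400423;  D = +0.217395-0.336270i
d^4_{4,-3}: single k=0 term ⇒ -0.567602;  D = -0.509205-0.250765i
Y_4^{m'}(θ=1.4951,φ=1.4665) and Σ D·Y over m':
  (+0.0000+0.0002i)·(+0.4000+0.1773i)  (-0.0016+0.0005i)·(-0.0289+0.0893i)  (-0.0041-0.0094i)·(+0.3124+0.0661i)  (+0.0392-0.0231i)·(-0.0110+0.1050i)  (+0.0912+0.1205i)·(+0.2993+0.0000i)  (-0.2663+0.2553i)·(+0.0110+0.1050i)  (-0.4603-0.3801i)·(+0.3124-0.0661i)  (+0.2174-0.3363i)·(+0.0289+0.0893i)  (-0.5092-0.2508i)·(+0.4000-0.1773i)
Y_4^-3(R⁻¹ n̂) = -0.381854-0.076631i

Re=-0.3819 Im=-0.0766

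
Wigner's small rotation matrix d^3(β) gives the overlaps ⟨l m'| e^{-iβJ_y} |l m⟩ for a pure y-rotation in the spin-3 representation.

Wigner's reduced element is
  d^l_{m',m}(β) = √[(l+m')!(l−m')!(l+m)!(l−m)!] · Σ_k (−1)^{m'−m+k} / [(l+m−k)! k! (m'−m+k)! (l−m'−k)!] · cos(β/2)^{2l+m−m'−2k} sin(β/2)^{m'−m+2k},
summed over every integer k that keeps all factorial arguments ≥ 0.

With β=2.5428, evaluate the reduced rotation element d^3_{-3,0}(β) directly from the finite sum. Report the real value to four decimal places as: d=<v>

d^3_{-3,0}(β=2.5428) via Wigner's sum:
c=cos(2.5428/2)=0.294943, s=sin(2.5428/2)=0.955515; N=√[1·720·6·6]=160.996894
k∈{3} keeps every argument non-negative
  k=3: (−1)^0·160.9969/(36)·0.2949^3·0.9555^3 = +0.100102
d^3_{-3,0}(2.5428) = +0.100102

d=0.1001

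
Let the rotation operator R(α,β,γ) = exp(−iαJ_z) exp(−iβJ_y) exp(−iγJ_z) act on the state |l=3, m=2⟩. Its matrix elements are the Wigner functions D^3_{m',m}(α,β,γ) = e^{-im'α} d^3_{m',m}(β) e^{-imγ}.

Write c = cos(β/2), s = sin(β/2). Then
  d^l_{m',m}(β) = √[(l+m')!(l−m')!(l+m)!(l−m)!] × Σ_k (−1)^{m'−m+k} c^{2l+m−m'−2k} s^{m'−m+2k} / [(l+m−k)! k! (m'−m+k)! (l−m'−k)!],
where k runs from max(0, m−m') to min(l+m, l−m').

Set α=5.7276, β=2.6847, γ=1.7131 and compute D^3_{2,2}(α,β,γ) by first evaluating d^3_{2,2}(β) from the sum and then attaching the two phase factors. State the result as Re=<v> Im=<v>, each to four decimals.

Re=0.0084 Im=0.0091

Split into d^3_{2,2}(β=2.6847) × two z-phases.
Half-angle: c=0.226464, s=0.974019. N=√(120·1·120·1)=120.000000
The bounds max(0,m−m')=0 and min(l+m,l−m')=1 give 2 terms
  k=0: (−1)^0·120.0000/(120)·0.2265^6·0.9740^0 = +0.000135
  k=1: (−1)^1·120.0000/(24)·0.2265^4·0.9740^2 = -0.012477
d^3_{2,2}(2.6847) = +0.000135 -0.012477 = -0.012342
Attach z-rotation phases: D = e^{-i(2)(5.7276)}·(-0.012342)·e^{-i(2)(1.7131)} = +0.008361+0.009079i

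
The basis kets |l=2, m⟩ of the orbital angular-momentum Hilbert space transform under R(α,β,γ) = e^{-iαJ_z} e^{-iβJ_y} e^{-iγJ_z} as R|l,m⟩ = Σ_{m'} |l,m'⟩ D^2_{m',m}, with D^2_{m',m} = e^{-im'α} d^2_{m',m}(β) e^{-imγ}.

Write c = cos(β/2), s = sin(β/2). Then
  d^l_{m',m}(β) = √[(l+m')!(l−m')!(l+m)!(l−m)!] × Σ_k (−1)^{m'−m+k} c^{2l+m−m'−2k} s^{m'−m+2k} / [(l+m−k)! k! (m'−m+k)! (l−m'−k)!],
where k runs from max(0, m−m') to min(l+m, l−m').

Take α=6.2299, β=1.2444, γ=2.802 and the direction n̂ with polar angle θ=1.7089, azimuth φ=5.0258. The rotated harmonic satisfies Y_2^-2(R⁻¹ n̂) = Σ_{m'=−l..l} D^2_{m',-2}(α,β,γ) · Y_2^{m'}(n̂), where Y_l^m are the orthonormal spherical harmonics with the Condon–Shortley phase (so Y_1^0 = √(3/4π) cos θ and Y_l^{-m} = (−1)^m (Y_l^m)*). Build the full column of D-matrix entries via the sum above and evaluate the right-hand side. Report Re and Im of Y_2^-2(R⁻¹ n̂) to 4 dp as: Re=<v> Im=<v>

Need the full column D^2_{m',-2} for m'=−2..2 at α=6.2299, β=1.2444, γ=2.802.
cos(β/2)=0.812598, sin(β/2)=0.582824
d^2_{-2,-2}: single k=0 term ⇒ +0.436017;  D = +0.308200-0.308421i
d^2_{-1,-2}: single k=0 term ⇒ -0.625454;  D = -0.465040+0.418246i
d^2_{0,-2}: single k=0 term ⇒ +0.549418;  D = +0.427494-0.345122i
d^2_{1,-2}: single k=0 term ⇒ -0.321750;  D = -0.260758+0.188490i
d^2_{2,-2}: single k=0 term ⇒ +0.115385;  D = +0.096980-0.062519i
Y_2^{m'}(θ=1.7089,φ=5.0258) and Σ D·Y over m':
  (+0.3082-0.3084i)·(-0.3069+0.2223i)  (-0.4650+0.4182i)·(-0.0325-0.1002i)  (+0.4275-0.3451i)·(-0.2975+0.0000i)  (-0.2608+0.1885i)·(+0.0325-0.1002i)  (+0.0970-0.0625i)·(-0.3069-0.2223i)
Y_2^-2(R⁻¹ n̂) = -0.129422+0.328727i

Re=-0.1294 Im=0.3287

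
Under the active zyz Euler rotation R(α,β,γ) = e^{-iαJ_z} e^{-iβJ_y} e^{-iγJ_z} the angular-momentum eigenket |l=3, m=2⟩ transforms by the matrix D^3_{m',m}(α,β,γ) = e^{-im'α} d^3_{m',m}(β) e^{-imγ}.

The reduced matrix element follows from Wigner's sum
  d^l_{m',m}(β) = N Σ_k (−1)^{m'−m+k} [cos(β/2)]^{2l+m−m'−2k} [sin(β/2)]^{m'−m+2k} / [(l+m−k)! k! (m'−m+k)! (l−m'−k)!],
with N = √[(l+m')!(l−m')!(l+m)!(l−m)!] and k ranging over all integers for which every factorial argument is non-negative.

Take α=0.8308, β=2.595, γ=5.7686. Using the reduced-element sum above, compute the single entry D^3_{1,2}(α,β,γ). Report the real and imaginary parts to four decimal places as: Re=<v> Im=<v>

D^3_{1,2}(0.8308,2.595,5.7686) = e^{-i·1·0.8308}·d^3_{1,2}(2.595)·e^{-i·2·5.7686}. Compute d first:
Half-angle: c=0.269907, s=0.962886. N=√(24·2·120·1)=75.894664
The bounds max(0,m−m')=1 and min(l+m,l−m')=2 give 2 terms
  k=1: (−1)^0·75.8947/(24)·0.2699^5·0.9629^1 = +0.004362
  k=2: (−1)^1·75.8947/(12)·0.2699^3·0.9629^3 = -0.111019
d^3_{1,2}(2.595) = +0.004362 -0.111019 = -0.106657
D = (+0.674285-0.738471i)·(-0.106657)·(+0.515530+0.856872i) = -0.104566-0.021019i

Re=-0.1046 Im=-0.0210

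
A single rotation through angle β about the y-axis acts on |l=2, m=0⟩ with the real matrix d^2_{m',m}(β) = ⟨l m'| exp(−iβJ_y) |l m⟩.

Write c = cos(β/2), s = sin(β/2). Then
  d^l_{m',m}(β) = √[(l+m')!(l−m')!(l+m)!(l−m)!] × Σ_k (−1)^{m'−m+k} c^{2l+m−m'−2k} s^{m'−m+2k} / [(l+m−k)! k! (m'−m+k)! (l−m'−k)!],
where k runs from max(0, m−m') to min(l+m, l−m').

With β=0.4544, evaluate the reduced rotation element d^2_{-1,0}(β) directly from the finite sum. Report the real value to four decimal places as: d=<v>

d=0.4830

d^2_{-1,0}(β=0.4544) via Wigner's sum:
c=cos(0.4544/2)=0.974301, s=sin(0.4544/2)=0.225250; N=√[1·6·2·2]=4.898979
k: max(0,(0)−(-1))=1 … min(2+(0),2−(-1))=2
  k=1: (−1)^0·4.8990/(2)·0.9743^3·0.2253^1 = +0.510294
  k=2: (−1)^1·4.8990/(2)·0.9743^1·0.2253^3 = -0.027275
d^2_{-1,0}(0.4544) = +0.510294 -0.027275 = +0.483019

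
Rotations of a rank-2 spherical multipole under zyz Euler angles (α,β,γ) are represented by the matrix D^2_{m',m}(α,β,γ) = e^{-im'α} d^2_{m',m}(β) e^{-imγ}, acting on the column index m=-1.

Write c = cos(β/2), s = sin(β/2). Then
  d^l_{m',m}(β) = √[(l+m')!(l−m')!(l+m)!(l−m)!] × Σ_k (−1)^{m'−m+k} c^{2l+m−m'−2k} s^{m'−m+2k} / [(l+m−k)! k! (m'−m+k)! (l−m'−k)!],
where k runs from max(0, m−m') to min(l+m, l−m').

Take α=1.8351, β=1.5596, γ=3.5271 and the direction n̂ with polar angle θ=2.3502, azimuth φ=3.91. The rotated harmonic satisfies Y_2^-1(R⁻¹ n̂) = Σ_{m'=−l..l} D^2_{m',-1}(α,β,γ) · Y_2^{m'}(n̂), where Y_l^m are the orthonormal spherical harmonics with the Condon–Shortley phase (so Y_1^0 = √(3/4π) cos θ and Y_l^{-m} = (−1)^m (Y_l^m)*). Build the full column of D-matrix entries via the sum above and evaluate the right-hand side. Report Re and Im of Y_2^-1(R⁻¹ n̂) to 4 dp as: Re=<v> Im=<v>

Need the full column D^2_{m',-1} for m'=−2..2 at α=1.8351, β=1.5596, γ=3.5271.
cos(β/2)=0.711054, sin(β/2)=0.703137
d^2_{-2,-1}: single k=1 term ⇒ +0.505566;  D = +0.308644+0.400420i
d^2_{-1,-1}: k∈[0..1] ⇒ +0.255629 -0.749906 = -0.494277;  D = -0.299055+0.393542i
d^2_{0,-1}: k∈[0..1] ⇒ -0.619190 +0.605478 = -0.013711;  D = +0.012705+0.005156i
d^2_{1,-1}: k∈[0..1] ⇒ +0.749906 -0.244433 = +0.505473;  D = -0.061115+0.501764i
d^2_{2,-1}: single k=0 term ⇒ -0.494371;  D = -0.489318+0.070503i
Y_2^{m'}(θ=2.3502,φ=3.91) and Σ D·Y over m':
  (+0.3086+0.4004i)·(+0.0066-0.1953i)  (-0.2991+0.3935i)·(+0.2777-0.2684i)  (+0.0127+0.0052i)·(+0.1520+0.0000i)  (-0.0611+0.5018i)·(-0.2777-0.2684i)  (-0.4893+0.0705i)·(+0.0066+0.1953i)
Y_2^-1(R⁻¹ n̂) = +0.239431-0.085335i

Re=0.2394 Im=-0.0853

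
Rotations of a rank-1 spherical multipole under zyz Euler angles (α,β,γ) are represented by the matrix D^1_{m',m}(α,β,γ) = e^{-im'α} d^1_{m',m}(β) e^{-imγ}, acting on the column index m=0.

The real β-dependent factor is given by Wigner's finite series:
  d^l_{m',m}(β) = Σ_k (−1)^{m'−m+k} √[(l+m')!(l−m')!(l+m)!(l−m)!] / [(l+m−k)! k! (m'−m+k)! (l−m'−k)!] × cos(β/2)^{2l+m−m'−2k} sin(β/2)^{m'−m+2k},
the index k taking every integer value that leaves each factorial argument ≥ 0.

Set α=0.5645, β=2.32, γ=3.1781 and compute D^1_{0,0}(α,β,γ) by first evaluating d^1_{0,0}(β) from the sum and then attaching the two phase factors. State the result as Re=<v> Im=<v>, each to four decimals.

Re=-0.6811 Im=0.0000

D^1_{0,0}(0.5645,2.32,3.1781) = e^{-i·0·0.5645}·d^1_{0,0}(2.32)·e^{-i·0·3.1781}. Compute d first:
c=cos(2.32/2)=0.399340, s=sin(2.32/2)=0.916803; N=√[1·1·1·1]=1.000000
k∈{0,1} keeps every argument non-negative
  k=0: (−1)^0·1.0000/(1)·0.3993^2·0.9168^0 = +0.159472
  k=1: (−1)^1·1.0000/(1)·0.3993^0·0.9168^2 = -0.840528
d^1_{0,0}(2.32) = +0.159472 -0.840528 = -0.681056
Attach z-rotation phases: D = e^{-i(0)(0.5645)}·(-0.681056)·e^{-i(0)(3.1781)} = -0.681056+0.000000i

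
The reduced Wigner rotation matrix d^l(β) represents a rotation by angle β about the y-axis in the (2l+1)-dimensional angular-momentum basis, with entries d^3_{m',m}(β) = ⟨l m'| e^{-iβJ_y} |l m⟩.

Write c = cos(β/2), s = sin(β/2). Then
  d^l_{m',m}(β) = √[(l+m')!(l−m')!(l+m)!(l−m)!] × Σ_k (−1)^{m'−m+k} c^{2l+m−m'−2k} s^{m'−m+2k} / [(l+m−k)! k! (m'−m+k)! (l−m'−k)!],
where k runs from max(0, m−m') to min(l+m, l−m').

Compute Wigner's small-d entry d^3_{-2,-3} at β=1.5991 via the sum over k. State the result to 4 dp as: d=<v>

d=-0.2890

d^3_{-2,-3}(β=1.5991) via Wigner's sum:
Half-angle: c=0.697029, s=0.717043. N=√(1·120·1·720)=293.938769
The bounds max(0,m−m')=0 and min(l+m,l−m')=0 give 1 term
  k=0: (−1)^1·293.9388/(120)·0.6970^5·0.7170^1 = -0.288986
d^3_{-2,-3}(1.5991) = -0.288986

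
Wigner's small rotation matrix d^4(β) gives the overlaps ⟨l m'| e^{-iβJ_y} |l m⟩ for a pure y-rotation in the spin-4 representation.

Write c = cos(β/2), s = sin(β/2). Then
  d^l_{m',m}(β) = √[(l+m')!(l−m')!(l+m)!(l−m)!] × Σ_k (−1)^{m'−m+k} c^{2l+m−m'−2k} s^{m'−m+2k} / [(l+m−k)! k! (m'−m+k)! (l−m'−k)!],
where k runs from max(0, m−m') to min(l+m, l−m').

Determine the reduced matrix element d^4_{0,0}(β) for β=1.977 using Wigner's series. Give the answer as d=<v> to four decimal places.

d^4_{0,0}(β=1.977) via Wigner's sum:
Half-angle: c=0.549943, s=0.835202. N=√(24·24·24·24)=576.000000
k∈{0,1,2,3,4} keeps every argument non-negative
  k=0: (−1)^0·576.0000/(576)·0.5499^8·0.8352^0 = +0.008366
  k=1: (−1)^1·576.0000/(36)·0.5499^6·0.8352^2 = -0.308752
  k=2: (−1)^2·576.0000/(16)·0.5499^4·0.8352^4 = +1.602287
  k=3: (−1)^3·576.0000/(36)·0.5499^2·0.8352^6 = -1.642498
  k=4: (−1)^4·576.0000/(576)·0.5499^0·0.8352^8 = +0.236773
d^4_{0,0}(1.977) = +0.008366 -0.308752 +1.602287 -1.642498 +0.236773 = -0.103825

d=-0.1038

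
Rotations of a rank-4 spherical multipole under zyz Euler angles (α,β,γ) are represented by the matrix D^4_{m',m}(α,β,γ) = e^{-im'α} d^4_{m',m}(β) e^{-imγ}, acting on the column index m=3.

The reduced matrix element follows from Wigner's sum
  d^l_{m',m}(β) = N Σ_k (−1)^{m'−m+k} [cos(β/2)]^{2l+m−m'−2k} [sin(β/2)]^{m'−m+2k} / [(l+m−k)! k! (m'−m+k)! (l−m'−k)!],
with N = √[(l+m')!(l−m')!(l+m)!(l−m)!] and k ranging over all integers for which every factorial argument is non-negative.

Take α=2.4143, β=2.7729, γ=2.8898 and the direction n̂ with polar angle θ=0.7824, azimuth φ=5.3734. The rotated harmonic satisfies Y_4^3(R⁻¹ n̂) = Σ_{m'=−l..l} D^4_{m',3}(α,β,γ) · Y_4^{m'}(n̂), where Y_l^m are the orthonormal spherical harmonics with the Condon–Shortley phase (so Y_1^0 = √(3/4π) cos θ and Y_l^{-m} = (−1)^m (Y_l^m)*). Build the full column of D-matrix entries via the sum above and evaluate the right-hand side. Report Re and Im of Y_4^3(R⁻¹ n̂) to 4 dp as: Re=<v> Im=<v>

Re=0.0105 Im=-0.0788

Need the full column D^4_{m',3} for m'=−4..4 at α=2.4143, β=2.7729, γ=2.8898.
cos(β/2)=0.183304, sin(β/2)=0.983056
d^4_{-4,3}: single k=7 term ⇒ +0.460008;  D = +0.253247+0.384023i
d^4_{-3,3}: k∈[6..7] ⇒ +0.212281 -0.872222 = -0.659941;  D = -0.094897+0.653082i
d^4_{-2,3}: k∈[5..6] ⇒ +0.063474 -0.608534 = -0.545060;  D = +0.417163-0.350807i
d^4_{-1,3}: k∈[4..5] ⇒ +0.013948 -0.240705 = -0.226756;  D = -0.226667-0.006368i
d^4_{0,3}: k∈[3..4] ⇒ +0.002326 -0.066907 = -0.064581;  D = +0.047016+0.044274i
d^4_{1,3}: k∈[2..3] ⇒ +0.000291 -0.013948 = -0.013657;  D = -0.001202-0.013604i
d^4_{2,3}: k∈[1..2] ⇒ +0.000026 -0.002207 = -0.002181;  D = -0.001301+0.001751i
d^4_{3,3}: k∈[0..1] ⇒ +0.000001 -0.000257 = -0.000255;  D = +0.000250-0.000052i
d^4_{4,3}: single k=0 term ⇒ -0.000019;  D = -0.000017-0.000010i
Y_4^{m'}(θ=0.7824,φ=5.3734) and Σ D·Y over m':
  (+0.2532+0.3840i)·(-0.0961-0.0522i)  (-0.0949+0.6531i)·(-0.2850+0.1246i)  (+0.4172-0.3508i)·(-0.1032+0.4062i)  (-0.2267-0.0064i)·(+0.0757+0.0973i)  (+0.0470+0.0443i)·(-0.3422+0.0000i)  (-0.0012-0.0136i)·(-0.0757+0.0973i)  (-0.0013+0.0018i)·(-0.1032-0.4062i)  (+0.0003-0.0001i)·(+0.2850+0.1246i)  (-0.0000-0.0000i)·(-0.0961+0.0522i)
Y_4^3(R⁻¹ n̂) = +0.010547-0.078778i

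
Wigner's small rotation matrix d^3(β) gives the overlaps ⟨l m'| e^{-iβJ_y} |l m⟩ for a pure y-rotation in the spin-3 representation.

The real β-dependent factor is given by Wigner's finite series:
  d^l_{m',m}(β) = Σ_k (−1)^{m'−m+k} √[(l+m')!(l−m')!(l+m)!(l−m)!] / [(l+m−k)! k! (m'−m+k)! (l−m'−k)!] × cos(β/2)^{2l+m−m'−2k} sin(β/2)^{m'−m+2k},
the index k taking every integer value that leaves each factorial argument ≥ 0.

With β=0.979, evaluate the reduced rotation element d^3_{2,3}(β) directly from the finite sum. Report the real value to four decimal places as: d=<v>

d=0.6167

d^3_{2,3}(β=0.979) via Wigner's sum:
With c≡cos(β/2)=0.882568 and s≡sin(β/2)=0.470185, N=[120·1·720·1]^{1/2}=293.938769
k∈{1} keeps every argument non-negative
  k=1: (−1)^0·293.9388/(120)·0.8826^5·0.4702^1 = +0.616716
d^3_{2,3}(0.979) = +0.616716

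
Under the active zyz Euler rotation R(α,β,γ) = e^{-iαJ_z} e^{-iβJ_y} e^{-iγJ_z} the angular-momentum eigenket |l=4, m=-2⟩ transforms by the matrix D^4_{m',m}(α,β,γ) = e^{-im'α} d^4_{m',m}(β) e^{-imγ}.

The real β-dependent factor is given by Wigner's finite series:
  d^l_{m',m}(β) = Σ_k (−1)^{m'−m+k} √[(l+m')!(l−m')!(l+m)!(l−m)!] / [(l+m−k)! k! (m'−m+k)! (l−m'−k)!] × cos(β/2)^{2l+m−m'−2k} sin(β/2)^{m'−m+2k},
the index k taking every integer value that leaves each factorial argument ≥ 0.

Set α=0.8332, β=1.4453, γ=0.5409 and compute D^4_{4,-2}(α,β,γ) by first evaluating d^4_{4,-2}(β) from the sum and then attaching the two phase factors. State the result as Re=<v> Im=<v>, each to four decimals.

First d^4_{4,-2}(β=1.4453), then the phase factors e^{-i(4)α} and e^{-i(-2)γ}:
Half-angle: c=0.750056, s=0.661375. N=√(40320·1·2·720)=7619.763776
The bounds max(0,m−m')=0 and min(l+m,l−m')=0 give 1 term
  k=0: (−1)^6·7619.7638/(1440)·0.7501^2·0.6614^6 = +0.249144
d^4_{4,-2}(1.4453) = +0.249144
Attach z-rotation phases: D = e^{-i(4)(0.8332)}·(+0.249144)·e^{-i(-2)(0.5409)} = -0.156700-0.193696i

Re=-0.1567 Im=-0.1937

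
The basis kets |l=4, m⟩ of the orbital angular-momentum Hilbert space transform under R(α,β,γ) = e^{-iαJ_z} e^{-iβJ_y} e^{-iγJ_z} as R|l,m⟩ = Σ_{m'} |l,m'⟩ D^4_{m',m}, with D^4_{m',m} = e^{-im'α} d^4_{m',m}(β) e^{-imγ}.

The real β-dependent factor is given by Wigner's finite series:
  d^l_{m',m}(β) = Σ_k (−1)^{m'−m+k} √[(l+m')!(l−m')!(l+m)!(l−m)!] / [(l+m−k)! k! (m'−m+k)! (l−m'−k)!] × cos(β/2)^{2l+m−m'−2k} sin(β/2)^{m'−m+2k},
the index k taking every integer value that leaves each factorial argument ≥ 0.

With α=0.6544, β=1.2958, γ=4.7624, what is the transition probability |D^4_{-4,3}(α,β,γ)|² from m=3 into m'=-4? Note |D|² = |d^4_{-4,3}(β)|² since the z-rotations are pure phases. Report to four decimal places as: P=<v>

D^4_{-4,3}(0.6544,1.2958,4.7624) = e^{-i·-4·0.6544}·d^4_{-4,3}(1.2958)·e^{-i·3·4.7624}. Compute d first:
Half-angle: c=0.797353, s=0.603513. N=√(1·40320·5040·1)=14255.272709
k∈{7} keeps every argument non-negative
  k=7: (−1)^0·14255.2727/(5040)·0.7974^1·0.6035^7 = +0.065766
d^4_{-4,3}(1.2958) = +0.065766
|D^4_{-4,3}|² = |d^4_{-4,3}(β)|² = (+0.065766)² = 0.004325 (the z-rotation phases have unit modulus)

P=0.0043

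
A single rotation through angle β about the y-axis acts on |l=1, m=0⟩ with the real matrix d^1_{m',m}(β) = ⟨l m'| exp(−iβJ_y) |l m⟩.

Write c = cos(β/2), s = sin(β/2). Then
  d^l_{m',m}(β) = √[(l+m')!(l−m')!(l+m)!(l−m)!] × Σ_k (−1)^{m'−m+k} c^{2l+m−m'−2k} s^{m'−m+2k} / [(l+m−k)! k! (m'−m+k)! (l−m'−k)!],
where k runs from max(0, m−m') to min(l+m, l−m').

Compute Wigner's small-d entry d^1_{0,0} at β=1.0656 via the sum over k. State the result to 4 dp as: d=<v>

d^1_{0,0}(β=1.0656) via Wigner's sum:
Half-angle: c=0.861388, s=0.507947. N=√(1·1·1·1)=1.000000
Admissible k: 0..1 (factorial args all ≥0)
  k=0: (−1)^0·1.0000/(1)·0.8614^2·0.5079^0 = +0.741990
  k=1: (−1)^1·1.0000/(1)·0.8614^0·0.5079^2 = -0.258010
d^1_{0,0}(1.0656) = +0.741990 -0.258010 = +0.483979

d=0.4840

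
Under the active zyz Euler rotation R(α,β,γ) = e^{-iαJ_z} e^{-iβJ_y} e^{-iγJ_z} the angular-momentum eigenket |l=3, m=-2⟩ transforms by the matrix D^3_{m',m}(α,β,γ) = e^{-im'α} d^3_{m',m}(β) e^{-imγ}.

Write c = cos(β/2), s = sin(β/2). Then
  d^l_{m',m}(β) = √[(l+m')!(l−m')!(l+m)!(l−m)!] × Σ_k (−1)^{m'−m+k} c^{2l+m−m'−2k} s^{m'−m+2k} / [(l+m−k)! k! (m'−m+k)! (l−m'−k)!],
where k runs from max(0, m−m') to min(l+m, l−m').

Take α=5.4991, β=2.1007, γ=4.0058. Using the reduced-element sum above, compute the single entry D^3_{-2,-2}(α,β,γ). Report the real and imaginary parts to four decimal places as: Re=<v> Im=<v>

Re=-0.2123 Im=-0.0343

Split into d^3_{-2,-2}(β=2.1007) × two z-phases.
c=cos(2.1007/2)=0.497267, s=sin(2.1007/2)=0.867597; N=√[1·120·1·120]=120.000000
k: max(0,(-2)−(-2))=0 … min(3+(-2),3−(-2))=1
  k=0: (−1)^0·120.0000/(120)·0.4973^6·0.8676^0 = +0.015120
  k=1: (−1)^1·120.0000/(24)·0.4973^4·0.8676^2 = -0.230126
d^3_{-2,-2}(2.1007) = +0.015120 -0.230126 = -0.215007
Phases: e^{-i·(-2)·5.4991}=+0.002626-0.999997i, e^{-i·(-2)·4.0058}=-0.156967+0.987604i ⇒ D=-0.212252-0.034306i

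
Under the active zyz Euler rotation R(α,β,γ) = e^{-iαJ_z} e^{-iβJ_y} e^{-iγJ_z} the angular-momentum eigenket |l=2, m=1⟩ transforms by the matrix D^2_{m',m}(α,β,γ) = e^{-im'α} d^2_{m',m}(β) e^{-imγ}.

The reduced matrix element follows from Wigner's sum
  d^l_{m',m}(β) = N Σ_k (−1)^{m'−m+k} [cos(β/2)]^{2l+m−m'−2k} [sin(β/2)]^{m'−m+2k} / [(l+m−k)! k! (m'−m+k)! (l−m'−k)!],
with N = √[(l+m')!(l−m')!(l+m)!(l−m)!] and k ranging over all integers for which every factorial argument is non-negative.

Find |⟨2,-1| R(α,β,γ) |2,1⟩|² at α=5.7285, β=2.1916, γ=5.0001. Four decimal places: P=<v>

P=0.0167

D^2_{-1,1}(5.7285,2.1916,5.0001) = e^{-i·-1·5.7285}·d^2_{-1,1}(2.1916)·e^{-i·1·5.0001}. Compute d first:
Half-angle: c=0.457335, s=0.889294. N=√(1·6·6·1)=6.000000
k: max(0,(1)−(-1))=2 … min(2+(1),2−(-1))=3
  k=2: (−1)^0·6.0000/(2)·0.4573^2·0.8893^2 = +0.496228
  k=3: (−1)^1·6.0000/(6)·0.4573^0·0.8893^4 = -0.625435
d^2_{-1,1}(2.1916) = +0.496228 -0.625435 = -0.129207
|D^2_{-1,1}|² = |d^2_{-1,1}(β)|² = (-0.129207)² = 0.016694 (the z-rotation phases have unit modulus)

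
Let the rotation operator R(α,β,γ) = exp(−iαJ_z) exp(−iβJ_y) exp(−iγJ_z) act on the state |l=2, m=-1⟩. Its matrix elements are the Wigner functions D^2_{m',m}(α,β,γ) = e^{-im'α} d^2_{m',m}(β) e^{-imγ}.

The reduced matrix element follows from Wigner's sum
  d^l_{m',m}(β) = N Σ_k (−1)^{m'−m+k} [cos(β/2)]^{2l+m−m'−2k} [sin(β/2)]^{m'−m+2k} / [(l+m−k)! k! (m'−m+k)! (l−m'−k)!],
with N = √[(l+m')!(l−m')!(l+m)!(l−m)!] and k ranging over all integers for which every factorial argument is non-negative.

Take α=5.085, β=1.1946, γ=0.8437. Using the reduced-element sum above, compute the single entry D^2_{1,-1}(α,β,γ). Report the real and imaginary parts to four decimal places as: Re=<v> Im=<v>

First d^2_{1,-1}(β=1.1946), then the phase factors e^{-i(1)α} and e^{-i(-1)γ}:
Half-angle: c=0.826857, s=0.562412. N=√(6·1·1·6)=6.000000
Admissible k: 0..1 (factorial args all ≥0)
  k=0: (−1)^2·6.0000/(2)·0.8269^2·0.5624^2 = +0.648771
  k=1: (−1)^3·6.0000/(6)·0.8269^0·0.5624^4 = -0.100050
d^2_{1,-1}(1.1946) = +0.648771 -0.100050 = +0.548721
D = (+0.364049+0.931380i)·(+0.548721)·(+0.664703+0.747108i) = -0.249041+0.488951i

Re=-0.2490 Im=0.4890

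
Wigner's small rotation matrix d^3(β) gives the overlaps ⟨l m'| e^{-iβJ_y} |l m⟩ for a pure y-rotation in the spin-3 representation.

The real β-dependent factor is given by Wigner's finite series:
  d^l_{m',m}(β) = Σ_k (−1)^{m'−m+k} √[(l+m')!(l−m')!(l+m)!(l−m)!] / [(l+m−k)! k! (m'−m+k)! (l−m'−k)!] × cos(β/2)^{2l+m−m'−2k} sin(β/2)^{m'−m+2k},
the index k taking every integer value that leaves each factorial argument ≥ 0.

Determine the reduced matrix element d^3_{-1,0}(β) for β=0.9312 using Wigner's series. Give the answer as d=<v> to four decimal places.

d=0.2714

d^3_{-1,0}(β=0.9312) via Wigner's sum:
Half-angle: c=0.893552, s=0.448959. N=√(2·24·6·6)=41.569219
k∈{1,2,3} keeps every argument non-negative
  k=1: (−1)^0·41.5692/(12)·0.8936^5·0.4490^1 = +0.885926
  k=2: (−1)^1·41.5692/(4)·0.8936^3·0.4490^3 = -0.670953
  k=3: (−1)^2·41.5692/(12)·0.8936^1·0.4490^5 = +0.056460
d^3_{-1,0}(0.9312) = +0.885926 -0.670953 +0.056460 = +0.271433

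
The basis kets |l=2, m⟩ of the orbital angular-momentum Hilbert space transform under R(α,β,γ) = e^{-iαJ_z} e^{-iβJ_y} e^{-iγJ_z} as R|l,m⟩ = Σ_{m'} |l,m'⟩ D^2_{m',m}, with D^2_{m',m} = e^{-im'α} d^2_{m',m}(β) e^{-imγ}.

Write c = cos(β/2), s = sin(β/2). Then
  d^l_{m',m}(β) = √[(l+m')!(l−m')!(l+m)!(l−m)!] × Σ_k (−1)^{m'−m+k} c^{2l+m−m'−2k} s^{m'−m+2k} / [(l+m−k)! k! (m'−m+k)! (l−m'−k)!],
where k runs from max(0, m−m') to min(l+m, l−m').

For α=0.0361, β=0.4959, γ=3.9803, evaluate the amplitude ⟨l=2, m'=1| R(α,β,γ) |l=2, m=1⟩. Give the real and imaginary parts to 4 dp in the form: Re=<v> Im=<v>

First d^2_{1,1}(β=0.4959), then the phase factors e^{-i(1)α} and e^{-i(1)γ}:
Half-angle: c=0.969418, s=0.245417. N=√(6·1·6·1)=6.000000
k∈{0,1} keeps every argument non-negative
  k=0: (−1)^0·6.0000/(6)·0.9694^4·0.2454^0 = +0.883168
  k=1: (−1)^1·6.0000/(2)·0.9694^2·0.2454^2 = -0.169806
d^2_{1,1}(0.4959) = +0.883168 -0.169806 = +0.713362
Phases: e^{-i·(1)·0.0361}=+0.999348-0.036092i, e^{-i·(1)·3.9803}=-0.668425+0.743780i ⇒ D=-0.457369+0.547449i

Re=-0.4574 Im=0.5474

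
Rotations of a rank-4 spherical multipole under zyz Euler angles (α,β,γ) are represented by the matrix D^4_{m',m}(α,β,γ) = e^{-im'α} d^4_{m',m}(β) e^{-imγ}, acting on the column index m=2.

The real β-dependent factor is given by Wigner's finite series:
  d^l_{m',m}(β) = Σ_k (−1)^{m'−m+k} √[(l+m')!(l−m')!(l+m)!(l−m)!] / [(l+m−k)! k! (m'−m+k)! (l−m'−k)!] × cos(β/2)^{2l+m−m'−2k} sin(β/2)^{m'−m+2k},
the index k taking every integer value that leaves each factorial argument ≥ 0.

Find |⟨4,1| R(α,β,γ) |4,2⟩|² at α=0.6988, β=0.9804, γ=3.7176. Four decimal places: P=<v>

P=0.0163

Split into d^4_{1,2}(β=0.9804) × two z-phases.
Half-angle: c=0.882239, s=0.470802. N=√(120·6·720·2)=1018.233765
Admissible k: 1..3 (factorial args all ≥0)
  k=1: (−1)^0·1018.2338/(240)·0.8822^7·0.4708^1 = +0.830955
  k=2: (−1)^1·1018.2338/(48)·0.8822^5·0.4708^3 = -1.183185
  k=3: (−1)^2·1018.2338/(72)·0.8822^3·0.4708^5 = +0.224629
d^4_{1,2}(0.9804) = +0.830955 -1.183185 +0.224629 = -0.127600
|D^4_{1,2}|² = |d^4_{1,2}(β)|² = (-0.127600)² = 0.016282 (the z-rotation phases have unit modulus)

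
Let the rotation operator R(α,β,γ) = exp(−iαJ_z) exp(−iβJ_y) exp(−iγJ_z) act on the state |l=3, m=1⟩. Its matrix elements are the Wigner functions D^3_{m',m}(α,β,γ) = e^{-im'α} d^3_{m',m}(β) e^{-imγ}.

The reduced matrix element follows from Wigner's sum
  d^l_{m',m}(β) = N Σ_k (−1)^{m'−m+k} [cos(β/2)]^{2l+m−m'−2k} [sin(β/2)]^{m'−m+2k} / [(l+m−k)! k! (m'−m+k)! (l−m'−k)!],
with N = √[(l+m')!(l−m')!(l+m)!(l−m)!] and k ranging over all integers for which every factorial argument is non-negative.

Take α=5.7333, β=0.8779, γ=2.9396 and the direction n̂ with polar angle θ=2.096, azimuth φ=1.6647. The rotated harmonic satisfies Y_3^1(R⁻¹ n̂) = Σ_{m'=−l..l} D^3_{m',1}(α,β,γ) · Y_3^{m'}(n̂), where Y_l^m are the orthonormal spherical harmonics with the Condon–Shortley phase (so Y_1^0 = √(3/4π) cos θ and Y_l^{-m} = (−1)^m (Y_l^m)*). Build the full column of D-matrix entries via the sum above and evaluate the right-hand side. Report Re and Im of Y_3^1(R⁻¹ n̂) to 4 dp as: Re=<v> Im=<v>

Re=-0.0442 Im=0.3541

Need the full column D^3_{m',1} for m'=−3..3 at α=5.7333, β=0.8779, γ=2.9396.
cos(β/2)=0.905198, sin(β/2)=0.424989
d^3_{-3,1}: single k=4 term ⇒ +0.103525;  D = -0.012715+0.102741i
d^3_{-2,1}: k∈[3..4] ⇒ +0.360077 -0.039686 = +0.320391;  D = -0.199716+0.250528i
d^3_{-1,1}: k∈[2..4] ⇒ +0.727582 -0.213840 +0.005892 = +0.519634;  D = -0.488505+0.177152i
d^3_{0,1}: k∈[1..3] ⇒ +0.894721 -0.591667 +0.043473 = +0.346528;  D = -0.339482-0.069521i
d^3_{1,1}: k∈[0..2] ⇒ +0.550127 -0.970110 +0.160380 = -0.259603;  D = +0.189616+0.177312i
d^3_{2,1}: k∈[0..1] ⇒ -0.816764 +0.360077 = -0.456688;  D = +0.121387+0.440260i
d^3_{3,1}: single k=0 term ⇒ +0.469652;  D = +0.130176-0.451251i
Y_3^{m'}(θ=2.096,φ=1.6647) and Σ D·Y over m':
  (-0.0127+0.1027i)·(+0.0751+0.2596i)  (-0.1997+0.2505i)·(+0.3769-0.0716i)  (-0.4885+0.1772i)·(-0.0067-0.0715i)  (-0.3395-0.0695i)·(+0.3261+0.0000i)  (+0.1896+0.1773i)·(+0.0067-0.0715i)  (+0.1214+0.4403i)·(+0.3769+0.0716i)  (+0.1302-0.4513i)·(-0.0751+0.2596i)
Y_3^1(R⁻¹ n̂) = -0.044164+0.354141i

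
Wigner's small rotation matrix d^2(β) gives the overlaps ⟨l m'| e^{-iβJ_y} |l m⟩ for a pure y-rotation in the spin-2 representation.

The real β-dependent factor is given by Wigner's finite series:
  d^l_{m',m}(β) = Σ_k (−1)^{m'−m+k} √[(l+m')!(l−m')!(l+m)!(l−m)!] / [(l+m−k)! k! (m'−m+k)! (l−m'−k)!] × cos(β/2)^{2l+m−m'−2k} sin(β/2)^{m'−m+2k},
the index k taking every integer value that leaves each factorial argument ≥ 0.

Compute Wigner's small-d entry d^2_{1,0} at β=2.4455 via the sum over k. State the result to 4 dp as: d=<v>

d^2_{1,0}(β=2.4455) via Wigner's sum:
c=cos(2.4455/2)=0.341062, s=sin(2.4455/2)=0.940041; N=√[6·1·2·2]=4.898979
k: max(0,(0)−(1))=0 … min(2+(0),2−(1))=1
  k=0: (−1)^1·4.8990/(2)·0.3411^3·0.9400^1 = -0.091353
  k=1: (−1)^2·4.8990/(2)·0.3411^1·0.9400^3 = +0.693983
d^2_{1,0}(2.4455) = -0.091353 +0.693983 = +0.602630

d=0.6026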